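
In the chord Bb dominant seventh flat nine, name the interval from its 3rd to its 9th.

diminished 7th

Bb7b9 (Bb dominant seventh flat nine): Bb–D–F–Ab–Cb.
3rd = D; 9th = Cb.
7 letter names make it a seventh; at 9 semitones (a whole step narrower than major) the quality is diminished.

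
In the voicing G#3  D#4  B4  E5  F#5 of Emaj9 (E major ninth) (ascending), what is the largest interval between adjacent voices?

Adjacent intervals: G#3→D#4 = perfect fifth; D#4→B4 = minor sixth; B4→E5 = perfect fourth; E5→F#5 = major second.
The largest is D#4 to B4, a minor sixth (8 semitones).

minor sixth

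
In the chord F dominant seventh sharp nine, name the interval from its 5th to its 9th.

augmented fifth

The chord tones of F7#9 are F-A-C-Eb-G#.
So we need the interval from C up to G#.
5 letter names make it a fifth; at 8 semitones (a half step wider than perfect) the quality is augmented.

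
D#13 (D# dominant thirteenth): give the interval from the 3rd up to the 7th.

diminished fifth

Spelling the chord: D#, F##, A#, C#, E#, B#.
That puts F## below C#.
5 letter names make it a fifth; at 6 semitones (a half step narrower than perfect) the quality is diminished.
That tritone between 3rd and 7th is what gives the dominant seventh its pull toward resolution.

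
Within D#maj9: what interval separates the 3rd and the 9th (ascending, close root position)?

minor seventh

The chord tones of D#maj9 are D#, F##, A#, C##, E#.
That puts F## below E#.
From F## to E#: 10 semitones over a seventh = minor.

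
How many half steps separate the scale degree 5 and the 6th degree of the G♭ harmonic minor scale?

1

The scale is G♭ A♭ B𝄫 C♭ D♭ E𝄫 F.
D♭ up to E𝄫 is a minor second — 1 semitone.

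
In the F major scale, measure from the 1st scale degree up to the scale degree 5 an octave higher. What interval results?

perfect 12th

Spelling the F major scale: F G A Bb C D E.
1st scale degree = F; scale degree 5 (up an octave) = C.
From F to C is 19 semitones, exactly the perfect twelfth.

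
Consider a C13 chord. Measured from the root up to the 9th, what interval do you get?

C13 (C dominant thirteenth) is spelled C, E, G, Bb, D, A.
That puts C below D.
Counting 9 letters and 14 half steps from C gives a major ninth.

major ninth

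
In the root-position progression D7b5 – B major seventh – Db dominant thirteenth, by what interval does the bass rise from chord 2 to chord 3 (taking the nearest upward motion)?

The roots are B and Db.
From B to Db: 2 semitones over a third = diminished.

diminished third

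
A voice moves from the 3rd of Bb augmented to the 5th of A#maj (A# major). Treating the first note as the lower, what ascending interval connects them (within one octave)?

Bb augmented has D as its 3rd, and A#maj (A# major) has E# as its 5th.
From D to E#: 3 semitones over a second = augmented.

A2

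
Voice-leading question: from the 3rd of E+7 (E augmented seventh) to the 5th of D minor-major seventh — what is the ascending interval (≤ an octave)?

E+7 (E augmented seventh) has G# as its 3rd, and D minor-major seventh has A as its 5th.
G# up to A is 1 semitone, a half step narrower than a major second, so the interval is minor.

minor second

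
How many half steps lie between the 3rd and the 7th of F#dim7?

F# diminished seventh is spelled F#-A-C-Eb.
A to Eb is a diminished fifth: 6 semitones.

6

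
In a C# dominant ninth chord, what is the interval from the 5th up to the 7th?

m3

C#9 (C# dominant ninth): C# E# G# B D#.
5th = G#; 7th = B.
From G# to B: 3 semitones over a third = minor.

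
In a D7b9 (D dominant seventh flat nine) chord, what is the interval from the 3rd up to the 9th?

diminished 7th

The chord tones of D7b9 (D dominant seventh flat nine) are D F# A C Eb.
3rd = F#; 9th = Eb.
From F# to Eb: 9 semitones over a seventh = diminished.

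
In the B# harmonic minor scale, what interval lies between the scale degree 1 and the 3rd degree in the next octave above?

m10

Spelling the B# harmonic minor scale: B# C## D# E# F## G# A##.
Scale degree 1 = B#; 3rd degree (up an octave) = D#.
B# up to D# is 15 semitones, a half step narrower than a major tenth, so the interval is minor.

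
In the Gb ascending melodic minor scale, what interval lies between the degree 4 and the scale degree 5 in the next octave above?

Spelling the Gb ascending melodic minor scale: Gb Ab Bbb Cb Db Eb F.
So we need the interval from Cb up to Db.
From Cb to Db is 14 semitones, exactly the major ninth.

major 9th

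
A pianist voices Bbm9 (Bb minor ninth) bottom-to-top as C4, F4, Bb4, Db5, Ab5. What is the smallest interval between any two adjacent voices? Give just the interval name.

minor third

Adjacent intervals: C4→F4 = perfect fourth; F4→Bb4 = perfect fourth; Bb4→Db5 = minor third; Db5→Ab5 = perfect fifth.
The smallest is Bb4 to Db5, a minor third (3 semitones).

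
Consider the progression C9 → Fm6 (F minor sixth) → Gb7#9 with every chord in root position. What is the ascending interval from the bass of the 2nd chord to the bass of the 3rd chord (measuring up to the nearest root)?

The roots are F and Gb.
2 letter names make it a second; at 1 semitone (a half step narrower than major) the quality is minor.

minor second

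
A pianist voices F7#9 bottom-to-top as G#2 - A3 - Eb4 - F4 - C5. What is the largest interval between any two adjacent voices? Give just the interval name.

Adjacent intervals: G#2→A3 = minor ninth; A3→Eb4 = diminished fifth; Eb4→F4 = major second; F4→C5 = perfect fifth.
The largest is G#2 to A3, a minor ninth (13 semitones).

minor ninth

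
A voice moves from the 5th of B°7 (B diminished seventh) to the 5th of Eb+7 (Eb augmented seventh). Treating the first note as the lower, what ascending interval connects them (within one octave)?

B°7 (B diminished seventh) has F as its 5th, and Eb+7 (Eb augmented seventh) has B as its 5th.
F up to B is 6 semitones, a half step wider than a perfect fourth, so the interval is augmented.

A4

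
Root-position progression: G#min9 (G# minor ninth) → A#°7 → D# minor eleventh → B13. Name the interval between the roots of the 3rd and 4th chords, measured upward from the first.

minor sixth

The roots are D# and B.
From D# to B: 8 semitones over a sixth = minor.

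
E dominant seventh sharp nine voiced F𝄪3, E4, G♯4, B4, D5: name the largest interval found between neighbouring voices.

diminished seventh

Adjacent intervals: F𝄪3→E4 = diminished seventh; E4→G♯4 = major third; G♯4→B4 = minor third; B4→D5 = minor third.
The largest is F𝄪3 to E4, a diminished seventh (9 semitones).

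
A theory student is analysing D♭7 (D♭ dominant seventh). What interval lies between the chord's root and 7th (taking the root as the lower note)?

minor seventh

D♭7 (D♭ dominant seventh) is spelled D♭-F-A♭-C♭.
The root is D♭ and the 7th is C♭.
From D♭ to C♭: 10 semitones over a seventh = minor.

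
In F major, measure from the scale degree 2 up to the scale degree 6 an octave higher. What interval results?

F major: F G A B♭ C D E.
Scale degree 2 = G; scale degree 6 (up an octave) = D.
Counting 12 letters and 19 half steps from G gives a perfect twelfth.

P12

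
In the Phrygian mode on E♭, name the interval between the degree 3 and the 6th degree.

E♭ phrygian: E♭ F♭ G♭ A♭ B♭ C♭ D♭.
That puts G♭ below C♭.
G♭ up to C♭ spans 4 letter names and 5 semitones — a perfect fourth.

perfect fourth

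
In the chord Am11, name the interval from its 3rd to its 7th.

perfect fifth

A minor eleventh: A C E G B D.
The 3rd is C and the 7th is G.
C up to G spans 5 letter names and 7 semitones — a perfect fifth.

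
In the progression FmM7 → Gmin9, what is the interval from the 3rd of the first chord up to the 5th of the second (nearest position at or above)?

augmented fourth

FmM7 has Ab as its 3rd, and Gmin9 has D as its 5th.
From Ab to D: 6 semitones over a fourth = augmented.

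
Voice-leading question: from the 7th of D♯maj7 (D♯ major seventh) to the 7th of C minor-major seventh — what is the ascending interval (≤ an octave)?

diminished seventh

D♯maj7 (D♯ major seventh) has C𝄪 as its 7th, and C minor-major seventh has B as its 7th.
7 letter names make it a seventh; at 9 semitones (a whole step narrower than major) the quality is diminished.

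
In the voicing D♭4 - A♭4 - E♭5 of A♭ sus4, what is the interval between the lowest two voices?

perfect fifth

Those voices are D♭4 and A♭4.
Counting 5 letters and 7 half steps from D♭ gives a perfect fifth.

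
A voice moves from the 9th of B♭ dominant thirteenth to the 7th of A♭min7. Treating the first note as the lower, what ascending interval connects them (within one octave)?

diminished 5th

B♭ dominant thirteenth has C as its 9th, and A♭min7 has G♭ as its 7th.
C up to G♭ is 6 semitones, a half step narrower than a perfect fifth, so the interval is diminished.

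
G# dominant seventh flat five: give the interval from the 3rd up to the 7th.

diminished fifth

G#7b5 (G# dominant seventh flat five): G# B# D F#.
That puts B# below F#.
B# up to F# is 6 semitones, a half step narrower than a perfect fifth, so the interval is diminished.
This 3–7 tritone is the characteristic tension at the heart of the dominant sound.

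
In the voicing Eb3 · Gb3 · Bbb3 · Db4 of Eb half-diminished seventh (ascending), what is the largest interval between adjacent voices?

Adjacent intervals: Eb3→Gb3 = minor third; Gb3→Bbb3 = minor third; Bbb3→Db4 = major third.
The largest is Bbb3 to Db4, a major third (4 semitones).

major third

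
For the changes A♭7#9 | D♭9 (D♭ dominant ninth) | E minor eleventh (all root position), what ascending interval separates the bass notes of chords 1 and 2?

The roots are A♭ and D♭.
Counting 4 letters and 5 half steps from A♭ gives a perfect fourth.

perfect 4th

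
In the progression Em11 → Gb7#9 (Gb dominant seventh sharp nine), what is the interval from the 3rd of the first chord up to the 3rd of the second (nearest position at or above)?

minor 3rd

Em11 has G as its 3rd, and Gb7#9 (Gb dominant seventh sharp nine) has Bb as its 3rd.
G up to Bb is 3 semitones, a half step narrower than a major third, so the interval is minor.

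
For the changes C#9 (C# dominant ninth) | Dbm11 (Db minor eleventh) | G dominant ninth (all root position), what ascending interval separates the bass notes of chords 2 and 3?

augmented fourth

The roots are Db and G.
Db up to G is 6 semitones, a half step wider than a perfect fourth, so the interval is augmented.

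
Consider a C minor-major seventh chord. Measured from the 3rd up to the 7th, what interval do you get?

CmM7: C-Eb-G-B.
3rd = Eb; 7th = B.
From Eb to B: 8 semitones over a fifth = augmented.

A5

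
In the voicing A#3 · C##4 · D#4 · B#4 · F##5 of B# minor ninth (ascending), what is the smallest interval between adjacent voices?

Adjacent intervals: A#3→C##4 = major third; C##4→D#4 = minor second; D#4→B#4 = major sixth; B#4→F##5 = perfect fifth.
The smallest is C##4 to D#4, a minor second (1 semitone).

minor second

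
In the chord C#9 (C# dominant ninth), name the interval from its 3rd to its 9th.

C#9 (C# dominant ninth) is spelled C#–E#–G#–B–D#.
3rd = E#; 9th = D#.
E# up to D# is 10 semitones, a half step narrower than a major seventh, so the interval is minor.

minor seventh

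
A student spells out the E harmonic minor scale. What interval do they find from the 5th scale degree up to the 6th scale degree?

minor second

The scale runs E F# G A B C D#.
5th scale degree = B; degree 6 = C.
From B to C: 1 semitone over a second = minor.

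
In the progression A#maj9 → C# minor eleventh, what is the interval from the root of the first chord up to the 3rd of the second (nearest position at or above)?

The root of A#maj9 is A#; the 3rd of C# minor eleventh is E.
A# up to E is 6 semitones, a half step narrower than a perfect fifth, so the interval is diminished.

diminished 5th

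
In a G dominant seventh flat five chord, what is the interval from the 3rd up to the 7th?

diminished 5th

G dominant seventh flat five: G, B, Db, F.
That puts B below F.
B up to F is 6 semitones, a half step narrower than a perfect fifth, so the interval is diminished.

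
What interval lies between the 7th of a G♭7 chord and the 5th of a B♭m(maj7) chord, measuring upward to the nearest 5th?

The 7th of G♭7 is F♭; the 5th of B♭m(maj7) is F.
From F♭ to F: 1 semitone over a unison = augmented.

augmented unison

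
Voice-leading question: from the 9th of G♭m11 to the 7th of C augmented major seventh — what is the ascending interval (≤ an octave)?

augmented 2nd

G♭m11 has A♭ as its 9th, and C augmented major seventh has B as its 7th.
From A♭ to B: 3 semitones over a second = augmented.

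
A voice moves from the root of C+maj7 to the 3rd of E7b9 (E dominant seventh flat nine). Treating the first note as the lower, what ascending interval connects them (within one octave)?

augmented fifth

C+maj7 has C as its root, and E7b9 (E dominant seventh flat nine) has G# as its 3rd.
C up to G# is 8 semitones, a half step wider than a perfect fifth, so the interval is augmented.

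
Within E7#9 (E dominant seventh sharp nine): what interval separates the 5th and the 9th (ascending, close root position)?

augmented fifth

E7#9 (E dominant seventh sharp nine): E, G#, B, D, F##.
5th = B; 9th = F##.
B up to F## is 8 semitones, a half step wider than a perfect fifth, so the interval is augmented.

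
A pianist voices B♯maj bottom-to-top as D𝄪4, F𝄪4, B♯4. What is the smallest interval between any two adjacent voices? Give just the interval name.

minor third

Adjacent intervals: D𝄪4→F𝄪4 = minor third; F𝄪4→B♯4 = perfect fourth.
The smallest is D𝄪4 to F𝄪4, a minor third (3 semitones).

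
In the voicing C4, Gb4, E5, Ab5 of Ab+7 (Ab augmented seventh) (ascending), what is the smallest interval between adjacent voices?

diminished fourth

Adjacent intervals: C4→Gb4 = diminished fifth; Gb4→E5 = augmented sixth; E5→Ab5 = diminished fourth.
The smallest is E5 to Ab5, a diminished fourth (4 semitones).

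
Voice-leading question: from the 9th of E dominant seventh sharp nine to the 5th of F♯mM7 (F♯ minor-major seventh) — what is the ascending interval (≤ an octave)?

The 9th of E dominant seventh sharp nine is F𝄪; the 5th of F♯mM7 (F♯ minor-major seventh) is C♯.
From F𝄪 to C♯: 6 semitones over a fifth = diminished.

d5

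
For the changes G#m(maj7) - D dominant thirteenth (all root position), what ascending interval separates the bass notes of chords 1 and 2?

diminished 5th

The roots are G# and D.
G# up to D is 6 semitones, a half step narrower than a perfect fifth, so the interval is diminished.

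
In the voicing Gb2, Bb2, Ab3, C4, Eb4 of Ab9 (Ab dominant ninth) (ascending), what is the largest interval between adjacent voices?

minor seventh

Adjacent intervals: Gb2→Bb2 = major third; Bb2→Ab3 = minor seventh; Ab3→C4 = major third; C4→Eb4 = minor third.
The largest is Bb2 to Ab3, a minor seventh (10 semitones).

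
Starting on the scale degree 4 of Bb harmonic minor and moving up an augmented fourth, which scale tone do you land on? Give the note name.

The scale is Bb C Db Eb F Gb A.
The scale degree 4 is Eb; an augmented fourth above that is A — scale degree 7.

A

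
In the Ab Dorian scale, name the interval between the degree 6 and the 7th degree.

Ab dorian: Ab Bb Cb Db Eb F Gb.
So we need the interval from F up to Gb.
From F to Gb: 1 semitone over a second = minor.

minor second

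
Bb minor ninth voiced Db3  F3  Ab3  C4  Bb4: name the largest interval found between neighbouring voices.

Adjacent intervals: Db3→F3 = major third; F3→Ab3 = minor third; Ab3→C4 = major third; C4→Bb4 = minor seventh.
The largest is C4 to Bb4, a minor seventh (10 semitones).

m7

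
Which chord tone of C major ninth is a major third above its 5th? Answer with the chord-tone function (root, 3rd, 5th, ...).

7th

Cmaj9 is spelled C–E–G–B–D.
The 5th is G. A major third above G is B.
B is the chord's 7th.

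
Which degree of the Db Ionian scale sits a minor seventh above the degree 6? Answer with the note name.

Ab

The scale is Db Eb F Gb Ab Bb C.
The degree 6 is Bb; a minor seventh above that is Ab — scale degree 5.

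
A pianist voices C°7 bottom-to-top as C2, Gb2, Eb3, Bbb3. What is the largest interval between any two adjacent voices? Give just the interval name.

Adjacent intervals: C2→Gb2 = diminished fifth; Gb2→Eb3 = major sixth; Eb3→Bbb3 = diminished fifth.
The largest is Gb2 to Eb3, a major sixth (9 semitones).

major sixth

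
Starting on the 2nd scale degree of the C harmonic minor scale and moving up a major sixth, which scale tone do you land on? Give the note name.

The scale is C D Eb F G Ab B.
The 2nd scale degree is D; a major sixth above that is B — scale degree 7.

B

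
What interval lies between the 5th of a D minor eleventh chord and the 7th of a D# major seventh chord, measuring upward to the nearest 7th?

The 5th of D minor eleventh is A; the 7th of D# major seventh is C##.
From A to C##: 5 semitones over a third = augmented.

A3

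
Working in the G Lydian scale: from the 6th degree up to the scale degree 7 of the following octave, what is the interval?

The scale runs G A B C# D E F#.
That puts E below F#.
From E to F# is 14 semitones, exactly the major ninth.

major 9th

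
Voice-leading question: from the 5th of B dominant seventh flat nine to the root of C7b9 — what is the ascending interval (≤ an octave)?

The 5th of B dominant seventh flat nine is F♯; the root of C7b9 is C.
From F♯ to C: 6 semitones over a fifth = diminished.

d5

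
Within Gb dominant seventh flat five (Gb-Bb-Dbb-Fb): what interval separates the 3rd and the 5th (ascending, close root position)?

diminished third

That puts Bb below Dbb.
Bb up to Dbb is 2 semitones, a whole step narrower than a major third, so the interval is diminished.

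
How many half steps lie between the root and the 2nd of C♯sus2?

C♯sus2: C♯, D♯, G♯.
C♯ to D♯ is a major second: 2 semitones.

2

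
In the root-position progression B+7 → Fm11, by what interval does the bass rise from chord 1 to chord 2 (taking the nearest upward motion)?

diminished fifth

The roots are B and F.
B up to F is 6 semitones, a half step narrower than a perfect fifth, so the interval is diminished.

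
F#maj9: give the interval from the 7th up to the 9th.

F#maj9 (F# major ninth) is spelled F#-A#-C#-E#-G#.
So we need the interval from E# up to G#.
From E# to G#: 3 semitones over a third = minor.

minor third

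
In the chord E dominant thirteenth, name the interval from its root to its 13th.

E13 is spelled E G♯ B D F♯ C♯.
That puts E below C♯.
E up to C♯ spans 13 letter names and 21 semitones — a major thirteenth.

major 13th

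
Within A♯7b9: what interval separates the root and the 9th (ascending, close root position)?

minor ninth

The chord tones of A♯7b9 (A♯ dominant seventh flat nine) are A♯-C𝄪-E♯-G♯-B.
So we need the interval from A♯ up to B.
9 letter names make it a ninth; at 13 semitones (a half step narrower than major) the quality is minor.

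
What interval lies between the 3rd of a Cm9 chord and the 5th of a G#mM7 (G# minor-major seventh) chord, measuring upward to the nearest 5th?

The 3rd of Cm9 is Eb; the 5th of G#mM7 (G# minor-major seventh) is D#.
From Eb to D#: 12 semitones over a seventh = augmented.

augmented seventh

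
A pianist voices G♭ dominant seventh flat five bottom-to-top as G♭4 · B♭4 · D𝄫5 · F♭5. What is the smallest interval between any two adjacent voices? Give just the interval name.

diminished third

Adjacent intervals: G♭4→B♭4 = major third; B♭4→D𝄫5 = diminished third; D𝄫5→F♭5 = major third.
The smallest is B♭4 to D𝄫5, a diminished third (2 semitones).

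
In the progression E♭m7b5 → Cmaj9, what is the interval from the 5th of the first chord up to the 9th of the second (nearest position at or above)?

The 5th of E♭m7b5 is B𝄫; the 9th of Cmaj9 is D.
3 letter names make it a third; at 5 semitones (a half step wider than major) the quality is augmented.

augmented third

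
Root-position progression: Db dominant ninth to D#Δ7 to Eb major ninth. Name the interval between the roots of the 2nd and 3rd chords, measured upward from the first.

d2

The roots are D# and Eb.
D# up to Eb is 0 semitones, a whole step narrower than a major second, so the interval is diminished.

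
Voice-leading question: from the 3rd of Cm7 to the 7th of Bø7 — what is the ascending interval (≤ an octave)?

augmented 4th

The 3rd of Cm7 is Eb; the 7th of Bø7 is A.
From Eb to A: 6 semitones over a fourth = augmented.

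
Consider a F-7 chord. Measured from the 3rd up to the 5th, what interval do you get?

The chord tones of F minor seventh are F, Ab, C, Eb.
That puts Ab below C.
Ab up to C spans 3 letter names and 4 semitones — a major third.

major third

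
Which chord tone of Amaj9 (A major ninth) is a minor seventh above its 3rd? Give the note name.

B

The chord tones of A major ninth are A-C#-E-G#-B.
The 3rd is C#. A minor seventh above C# is B.
B is the chord's 9th.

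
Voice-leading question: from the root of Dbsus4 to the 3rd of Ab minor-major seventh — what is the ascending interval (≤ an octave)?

minor seventh

Dbsus4 has Db as its root, and Ab minor-major seventh has Cb as its 3rd.
Db up to Cb is 10 semitones, a half step narrower than a major seventh, so the interval is minor.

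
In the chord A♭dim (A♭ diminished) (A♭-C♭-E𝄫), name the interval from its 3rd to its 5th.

The 3rd is C♭ and the 5th is E𝄫.
C♭ up to E𝄫 is 3 semitones, a half step narrower than a major third, so the interval is minor.

minor 3rd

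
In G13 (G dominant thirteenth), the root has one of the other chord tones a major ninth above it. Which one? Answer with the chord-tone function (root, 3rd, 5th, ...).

The chord tones of G13 are G-B-D-F-A-E.
The root is G. A major ninth above G is A.
A is the chord's 9th.

9th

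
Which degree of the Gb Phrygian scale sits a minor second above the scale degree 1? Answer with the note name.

The scale is Gb Abb Bbb Cb Db Ebb Fb.
The scale degree 1 is Gb; a minor second above that is Abb — scale degree 2.

Abb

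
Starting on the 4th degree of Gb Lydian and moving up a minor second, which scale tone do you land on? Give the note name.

Db

The scale is Gb Ab Bb C Db Eb F.
The 4th degree is C; a minor second above that is Db — scale degree 5.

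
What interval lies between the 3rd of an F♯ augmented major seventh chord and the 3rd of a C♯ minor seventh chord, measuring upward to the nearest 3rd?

The 3rd of F♯ augmented major seventh is A♯; the 3rd of C♯ minor seventh is E.
5 letter names make it a fifth; at 6 semitones (a half step narrower than perfect) the quality is diminished.

d5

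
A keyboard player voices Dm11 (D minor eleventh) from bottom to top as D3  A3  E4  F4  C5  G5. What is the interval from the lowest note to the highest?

P18

The outer voices are D3 and G5.
D up to G spans 18 letter names and 29 semitones — a perfect 18th.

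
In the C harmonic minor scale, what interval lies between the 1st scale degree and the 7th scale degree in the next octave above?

Spelling the C harmonic minor scale: C D Eb F G Ab B.
1st scale degree = C; scale degree 7 (up an octave) = B.
C up to B spans 14 letter names and 23 semitones — a major fourteenth.

major 14th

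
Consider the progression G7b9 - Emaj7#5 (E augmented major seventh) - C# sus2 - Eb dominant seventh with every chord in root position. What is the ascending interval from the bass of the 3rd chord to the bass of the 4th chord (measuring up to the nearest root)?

d3

The roots are C# and Eb.
3 letter names make it a third; at 2 semitones (a whole step narrower than major) the quality is diminished.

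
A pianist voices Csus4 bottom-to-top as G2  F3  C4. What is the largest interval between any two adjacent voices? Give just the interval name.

m7

Adjacent intervals: G2→F3 = minor seventh; F3→C4 = perfect fifth.
The largest is G2 to F3, a minor seventh (10 semitones).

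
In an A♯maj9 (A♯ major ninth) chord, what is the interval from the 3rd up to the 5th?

A♯maj9: A♯–C𝄪–E♯–G𝄪–B♯.
That puts C𝄪 below E♯.
3 letter names make it a third; at 3 semitones (a half step narrower than major) the quality is minor.

minor third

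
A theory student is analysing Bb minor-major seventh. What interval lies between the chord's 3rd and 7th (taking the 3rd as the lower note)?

Spelling the chord: Bb-Db-F-A.
That puts Db below A.
5 letter names make it a fifth; at 8 semitones (a half step wider than perfect) the quality is augmented.

augmented 5th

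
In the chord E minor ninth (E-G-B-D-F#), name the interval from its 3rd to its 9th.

The 3rd is G and the 9th is F#.
Counting 7 letters and 11 half steps from G gives a major seventh.

major 7th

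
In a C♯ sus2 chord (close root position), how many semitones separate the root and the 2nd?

2

Spelling the chord: C♯, D♯, G♯.
C♯ to D♯ is a major second: 2 semitones.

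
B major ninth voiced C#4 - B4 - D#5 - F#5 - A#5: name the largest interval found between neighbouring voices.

Adjacent intervals: C#4→B4 = minor seventh; B4→D#5 = major third; D#5→F#5 = minor third; F#5→A#5 = major third.
The largest is C#4 to B4, a minor seventh (10 semitones).

minor seventh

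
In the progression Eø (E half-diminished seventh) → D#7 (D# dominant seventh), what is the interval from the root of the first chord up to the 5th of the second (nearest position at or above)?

The root of Eø (E half-diminished seventh) is E; the 5th of D#7 (D# dominant seventh) is A#.
From E to A#: 6 semitones over a fourth = augmented.

augmented 4th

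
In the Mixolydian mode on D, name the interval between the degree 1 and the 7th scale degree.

D mixolydian: D E F# G A B C.
That puts D below C.
D up to C is 10 semitones, a half step narrower than a major seventh, so the interval is minor.

minor 7th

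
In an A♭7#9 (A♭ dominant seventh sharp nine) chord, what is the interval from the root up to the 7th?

minor seventh

A♭ dominant seventh sharp nine: A♭–C–E♭–G♭–B.
That puts A♭ below G♭.
A♭ up to G♭ is 10 semitones, a half step narrower than a major seventh, so the interval is minor.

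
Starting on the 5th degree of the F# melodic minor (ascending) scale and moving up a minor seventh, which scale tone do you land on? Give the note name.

B

The scale is F# G# A B C# D# E#.
The 5th degree is C#; a minor seventh above that is B — scale degree 4.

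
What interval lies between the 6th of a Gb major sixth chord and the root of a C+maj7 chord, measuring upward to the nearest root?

major sixth

Gb major sixth has Eb as its 6th, and C+maj7 has C as its root.
Eb up to C spans 6 letter names and 9 semitones — a major sixth.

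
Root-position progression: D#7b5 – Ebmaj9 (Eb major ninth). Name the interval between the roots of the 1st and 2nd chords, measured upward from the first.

diminished second

The roots are D# and Eb.
2 letter names make it a second; at 0 semitones (a whole step narrower than major) the quality is diminished.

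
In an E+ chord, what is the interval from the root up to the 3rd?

Spelling the chord: E G♯ B♯.
The root is E and the 3rd is G♯.
Counting 3 letters and 4 half steps from E gives a major third.

major 3rd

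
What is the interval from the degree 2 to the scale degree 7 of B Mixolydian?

m6

Spelling B Mixolydian: B C# D# E F# G# A.
So we need the interval from C# up to A.
6 letter names make it a sixth; at 8 semitones (a half step narrower than major) the quality is minor.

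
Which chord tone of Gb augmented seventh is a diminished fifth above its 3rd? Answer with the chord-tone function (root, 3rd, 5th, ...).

Spelling the chord: Gb–Bb–D–Fb.
The 3rd is Bb. A diminished fifth above Bb is Fb.
Fb is the chord's 7th.

7th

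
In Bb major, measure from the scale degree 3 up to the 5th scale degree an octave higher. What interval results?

minor 10th

Spelling Bb major: Bb C D Eb F G A.
That puts D below F.
10 letter names make it a tenth; at 15 semitones (a half step narrower than major) the quality is minor.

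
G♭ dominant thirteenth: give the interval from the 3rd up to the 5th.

minor 3rd

The chord tones of G♭ dominant thirteenth are G♭ B♭ D♭ F♭ A♭ E♭.
So we need the interval from B♭ up to D♭.
3 letter names make it a third; at 3 semitones (a half step narrower than major) the quality is minor.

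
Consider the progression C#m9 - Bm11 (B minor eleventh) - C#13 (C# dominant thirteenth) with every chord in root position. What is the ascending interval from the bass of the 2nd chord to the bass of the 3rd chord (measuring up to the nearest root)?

major second

The roots are B and C#.
B up to C# spans 2 letter names and 2 semitones — a major second.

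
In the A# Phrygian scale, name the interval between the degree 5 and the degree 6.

The scale runs A# B C# D# E# F# G#.
The degree 5 is E# and the scale degree 6 is F#.
From E# to F#: 1 semitone over a second = minor.

minor second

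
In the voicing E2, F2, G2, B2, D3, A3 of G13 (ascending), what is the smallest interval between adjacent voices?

Adjacent intervals: E2→F2 = minor second; F2→G2 = major second; G2→B2 = major third; B2→D3 = minor third; D3→A3 = perfect fifth.
The smallest is E2 to F2, a minor second (1 semitone).

minor second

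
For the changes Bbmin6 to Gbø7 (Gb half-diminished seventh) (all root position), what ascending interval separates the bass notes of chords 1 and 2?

minor sixth

The roots are Bb and Gb.
Bb up to Gb is 8 semitones, a half step narrower than a major sixth, so the interval is minor.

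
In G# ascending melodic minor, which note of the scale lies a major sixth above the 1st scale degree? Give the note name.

The scale is G# A# B C# D# E# F##.
The 1st scale degree is G#; a major sixth above that is E# — scale degree 6.

E#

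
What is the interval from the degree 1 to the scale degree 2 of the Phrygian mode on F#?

Spelling the Phrygian mode on F#: F# G A B C# D E.
The degree 1 is F# and the 2nd degree is G.
F# up to G is 1 semitone, a half step narrower than a major second, so the interval is minor.

m2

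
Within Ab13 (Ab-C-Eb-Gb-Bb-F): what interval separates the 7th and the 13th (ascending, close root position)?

So we need the interval from Gb up to F.
Gb up to F spans 7 letter names and 11 semitones — a major seventh.

M7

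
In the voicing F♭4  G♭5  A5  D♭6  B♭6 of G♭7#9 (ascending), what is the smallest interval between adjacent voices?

Adjacent intervals: F♭4→G♭5 = major ninth; G♭5→A5 = augmented second; A5→D♭6 = diminished fourth; D♭6→B♭6 = major sixth.
The smallest is G♭5 to A5, an augmented second (3 semitones).

augmented second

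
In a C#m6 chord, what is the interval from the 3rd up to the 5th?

major third

Spelling the chord: C#–E–G#–A#.
So we need the interval from E up to G#.
From E to G# is 4 semitones, exactly the major third.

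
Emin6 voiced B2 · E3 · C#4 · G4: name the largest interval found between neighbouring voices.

major sixth

Adjacent intervals: B2→E3 = perfect fourth; E3→C#4 = major sixth; C#4→G4 = diminished fifth.
The largest is E3 to C#4, a major sixth (9 semitones).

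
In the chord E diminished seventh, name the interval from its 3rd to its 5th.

Spelling the chord: E G Bb Db.
That puts G below Bb.
3 letter names make it a third; at 3 semitones (a half step narrower than major) the quality is minor.

minor 3rd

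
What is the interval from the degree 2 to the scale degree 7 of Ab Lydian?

The scale runs Ab Bb C D Eb F G.
So we need the interval from Bb up to G.
From Bb to G is 9 semitones, exactly the major sixth.

major 6th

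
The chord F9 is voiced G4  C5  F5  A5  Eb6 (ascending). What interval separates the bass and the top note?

minor thirteenth

The outer voices are G4 and Eb6.
G up to Eb is 20 semitones, a half step narrower than a major thirteenth, so the interval is minor.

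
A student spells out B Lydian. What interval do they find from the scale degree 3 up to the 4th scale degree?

major second

Spelling B Lydian: B C# D# E# F# G# A#.
Scale degree 3 = D#; scale degree 4 = E#.
Counting 2 letters and 2 half steps from D# gives a major second.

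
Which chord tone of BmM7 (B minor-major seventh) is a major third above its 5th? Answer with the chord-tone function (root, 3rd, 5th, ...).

B minor-major seventh is spelled B, D, F#, A#.
The 5th is F#. A major third above F# is A#.
A# is the chord's 7th.

7th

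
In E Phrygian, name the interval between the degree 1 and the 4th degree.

perfect fourth

The scale runs E F G A B C D.
So we need the interval from E up to A.
Counting 4 letters and 5 half steps from E gives a perfect fourth.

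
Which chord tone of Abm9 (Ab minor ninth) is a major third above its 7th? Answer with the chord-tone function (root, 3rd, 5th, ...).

9th

The chord tones of Abmin9 are Ab, Cb, Eb, Gb, Bb.
The 7th is Gb. A major third above Gb is Bb.
Bb is the chord's 9th.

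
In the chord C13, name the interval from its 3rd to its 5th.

minor third

C13: C E G Bb D A.
3rd = E; 5th = G.
From E to G: 3 semitones over a third = minor.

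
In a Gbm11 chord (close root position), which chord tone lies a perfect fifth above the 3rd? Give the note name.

Fb

Gb minor eleventh: Gb, Bbb, Db, Fb, Ab, Cb.
The 3rd is Bbb. A perfect fifth above Bbb is Fb.
Fb is the chord's 7th.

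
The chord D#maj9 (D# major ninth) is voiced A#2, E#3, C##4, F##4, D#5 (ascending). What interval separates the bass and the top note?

P18

The outer voices are A#2 and D#5.
A# up to D# spans 18 letter names and 29 semitones — a perfect 18th.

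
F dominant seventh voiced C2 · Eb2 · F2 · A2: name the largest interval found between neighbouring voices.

Adjacent intervals: C2→Eb2 = minor third; Eb2→F2 = major second; F2→A2 = major third.
The largest is F2 to A2, a major third (4 semitones).

major third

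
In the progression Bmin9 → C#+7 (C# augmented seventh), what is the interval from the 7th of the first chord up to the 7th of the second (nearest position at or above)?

M2

The 7th of Bmin9 is A; the 7th of C#+7 (C# augmented seventh) is B.
From A to B is 2 semitones, exactly the major second.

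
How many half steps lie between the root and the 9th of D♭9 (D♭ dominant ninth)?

14

D♭ dominant ninth: D♭, F, A♭, C♭, E♭.
D♭ to E♭ is a major ninth: 14 semitones.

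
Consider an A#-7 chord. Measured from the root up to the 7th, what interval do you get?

minor seventh

Spelling the chord: A#-C#-E#-G#.
That puts A# below G#.
From A# to G#: 10 semitones over a seventh = minor.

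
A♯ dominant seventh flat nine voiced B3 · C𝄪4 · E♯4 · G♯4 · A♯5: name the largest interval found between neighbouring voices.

Adjacent intervals: B3→C𝄪4 = augmented second; C𝄪4→E♯4 = minor third; E♯4→G♯4 = minor third; G♯4→A♯5 = major ninth.
The largest is G♯4 to A♯5, a major ninth (14 semitones).

major 9th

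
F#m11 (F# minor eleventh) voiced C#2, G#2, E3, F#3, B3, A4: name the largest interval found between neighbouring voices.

Adjacent intervals: C#2→G#2 = perfect fifth; G#2→E3 = minor sixth; E3→F#3 = major second; F#3→B3 = perfect fourth; B3→A4 = minor seventh.
The largest is B3 to A4, a minor seventh (10 semitones).

minor seventh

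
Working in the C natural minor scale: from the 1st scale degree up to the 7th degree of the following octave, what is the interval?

minor fourteenth

Spelling the C natural minor scale: C D E♭ F G A♭ B♭.
1st scale degree = C; degree 7 (up an octave) = B♭.
14 letter names make it a fourteenth; at 22 semitones (a half step narrower than major) the quality is minor.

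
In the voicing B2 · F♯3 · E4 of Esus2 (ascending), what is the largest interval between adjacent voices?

Adjacent intervals: B2→F♯3 = perfect fifth; F♯3→E4 = minor seventh.
The largest is F♯3 to E4, a minor seventh (10 semitones).

m7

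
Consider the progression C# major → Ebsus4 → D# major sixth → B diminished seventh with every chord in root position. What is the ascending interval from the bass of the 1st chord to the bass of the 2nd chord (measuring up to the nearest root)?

The roots are C# and Eb.
3 letter names make it a third; at 2 semitones (a whole step narrower than major) the quality is diminished.

diminished third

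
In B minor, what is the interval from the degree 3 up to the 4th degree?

major 2nd

The scale runs B C♯ D E F♯ G A.
The degree 3 is D and the 4th degree is E.
D up to E spans 2 letter names and 2 semitones — a major second.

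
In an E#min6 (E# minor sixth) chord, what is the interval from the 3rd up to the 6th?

Spelling the chord: E# G# B# C##.
So we need the interval from G# up to C##.
G# up to C## is 6 semitones, a half step wider than a perfect fourth, so the interval is augmented.

augmented 4th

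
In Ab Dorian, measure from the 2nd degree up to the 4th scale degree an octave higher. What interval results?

The scale runs Ab Bb Cb Db Eb F Gb.
So we need the interval from Bb up to Db.
10 letter names make it a tenth; at 15 semitones (a half step narrower than major) the quality is minor.

m10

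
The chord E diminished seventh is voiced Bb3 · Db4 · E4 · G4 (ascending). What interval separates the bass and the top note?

major 6th

The outer voices are Bb3 and G4.
Counting 6 letters and 9 half steps from Bb gives a major sixth.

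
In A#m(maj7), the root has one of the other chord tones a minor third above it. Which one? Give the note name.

C#

The chord tones of A#m(maj7) (A# minor-major seventh) are A#, C#, E#, G##.
The root is A#. A minor third above A# is C#.
C# is the chord's 3rd.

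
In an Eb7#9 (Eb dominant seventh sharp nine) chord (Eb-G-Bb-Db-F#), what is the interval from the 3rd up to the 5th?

The 3rd is G and the 5th is Bb.
G up to Bb is 3 semitones, a half step narrower than a major third, so the interval is minor.

minor third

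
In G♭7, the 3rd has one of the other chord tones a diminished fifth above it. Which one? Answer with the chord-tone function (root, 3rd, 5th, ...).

7th

Spelling the chord: G♭-B♭-D♭-F♭.
The 3rd is B♭. A diminished fifth above B♭ is F♭.
F♭ is the chord's 7th.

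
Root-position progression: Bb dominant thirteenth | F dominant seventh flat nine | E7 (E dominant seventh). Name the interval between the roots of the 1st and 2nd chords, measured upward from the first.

The roots are Bb and F.
Counting 5 letters and 7 half steps from Bb gives a perfect fifth.

perfect fifth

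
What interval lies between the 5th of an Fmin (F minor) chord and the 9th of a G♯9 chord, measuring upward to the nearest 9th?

augmented sixth

The 5th of Fmin (F minor) is C; the 9th of G♯9 is A♯.
From C to A♯: 10 semitones over a sixth = augmented.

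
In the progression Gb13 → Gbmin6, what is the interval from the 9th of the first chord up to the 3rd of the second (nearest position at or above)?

The 9th of Gb13 is Ab; the 3rd of Gbmin6 is Bbb.
2 letter names make it a second; at 1 semitone (a half step narrower than major) the quality is minor.

minor 2nd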